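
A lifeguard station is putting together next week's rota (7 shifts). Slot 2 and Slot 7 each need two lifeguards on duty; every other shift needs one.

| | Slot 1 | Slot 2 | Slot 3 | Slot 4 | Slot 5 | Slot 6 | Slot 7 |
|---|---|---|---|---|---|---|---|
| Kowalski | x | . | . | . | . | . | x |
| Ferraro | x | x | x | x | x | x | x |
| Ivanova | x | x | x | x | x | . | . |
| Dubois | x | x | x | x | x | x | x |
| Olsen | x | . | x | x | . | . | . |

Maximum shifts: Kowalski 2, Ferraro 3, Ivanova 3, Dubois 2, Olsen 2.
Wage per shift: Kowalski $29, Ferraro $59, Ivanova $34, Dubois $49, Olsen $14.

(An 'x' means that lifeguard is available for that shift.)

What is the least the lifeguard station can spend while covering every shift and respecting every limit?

$311

Picking the cheapest available lifeguard for each shift independently would cost $286, but that ignores the shift limits.
An optimal schedule: Slot 1→Kowalski, Slot 2→Ivanova+Dubois, Slot 3→Olsen, Slot 4→Olsen, Slot 5→Ivanova, Slot 6→Dubois, Slot 7→Kowalski+Ferraro.
Total: 29 + 34 + 49 + 14 + 14 + 34 + 49 + 29 + 59 = $311.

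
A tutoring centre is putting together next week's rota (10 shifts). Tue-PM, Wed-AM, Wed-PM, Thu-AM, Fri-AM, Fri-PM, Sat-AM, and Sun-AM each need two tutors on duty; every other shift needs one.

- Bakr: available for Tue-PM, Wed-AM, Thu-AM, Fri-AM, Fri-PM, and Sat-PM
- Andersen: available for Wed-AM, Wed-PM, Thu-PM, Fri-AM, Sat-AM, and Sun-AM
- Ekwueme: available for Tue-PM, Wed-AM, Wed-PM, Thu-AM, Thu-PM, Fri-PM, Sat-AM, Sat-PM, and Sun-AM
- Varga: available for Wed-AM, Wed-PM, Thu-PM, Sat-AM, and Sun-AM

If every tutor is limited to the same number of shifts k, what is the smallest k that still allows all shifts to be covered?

5

With 4 tutors and 18 worker-slots to fill, someone must work at least ⌈18/4⌉ = 5 shifts, so k ≥ 5.
k = 5 works: Tue-PM→Bakr+Ekwueme, Wed-AM→Ekwueme+Varga, Wed-PM→Andersen+Ekwueme, Thu-AM→Bakr+Ekwueme, Thu-PM→Andersen, Fri-AM→Bakr+Andersen, Fri-PM→Bakr+Ekwueme, Sat-AM→Andersen+Varga, Sat-PM→Bakr, Sun-AM→Andersen+Varga.
Loads: Bakr 5, Andersen 5, Ekwueme 5, Varga 3 — all ≤ 5.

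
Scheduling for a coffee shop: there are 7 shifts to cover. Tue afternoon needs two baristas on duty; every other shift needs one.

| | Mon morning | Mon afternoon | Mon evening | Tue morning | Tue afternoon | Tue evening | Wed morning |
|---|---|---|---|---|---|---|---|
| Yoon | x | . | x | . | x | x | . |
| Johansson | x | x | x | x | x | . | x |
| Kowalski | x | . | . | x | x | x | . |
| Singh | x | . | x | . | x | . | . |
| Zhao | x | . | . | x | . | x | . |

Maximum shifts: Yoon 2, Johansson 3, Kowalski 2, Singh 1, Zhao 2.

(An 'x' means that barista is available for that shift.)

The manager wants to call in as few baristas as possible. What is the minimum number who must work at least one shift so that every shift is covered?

4

8 slots to fill and no one can take more than 3, so at least ⌈8/3⌉ = 3 baristas are needed.
Any 3 baristas together have capacity at most 3+2+2 = 7 < 8 slots, so 3 can never suffice.
Yoon, Johansson, Kowalski, and Singh alone can cover everything: Mon morning→Kowalski, Mon afternoon→Johansson, Mon evening→Yoon, Tue morning→Johansson, Tue afternoon→Kowalski+Singh, Tue evening→Yoon, Wed morning→Johansson.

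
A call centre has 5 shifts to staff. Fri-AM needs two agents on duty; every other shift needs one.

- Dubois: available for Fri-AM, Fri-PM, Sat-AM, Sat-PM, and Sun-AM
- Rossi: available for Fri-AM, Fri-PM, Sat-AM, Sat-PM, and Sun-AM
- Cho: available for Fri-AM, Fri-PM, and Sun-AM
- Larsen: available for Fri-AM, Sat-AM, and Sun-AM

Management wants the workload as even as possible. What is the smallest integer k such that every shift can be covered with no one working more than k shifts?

With 4 agents and 6 worker-slots to fill, someone must work at least ⌈6/4⌉ = 2 shifts, so k ≥ 2.
k = 2 works: Fri-AM→Cho+Larsen, Fri-PM→Dubois, Sat-AM→Rossi, Sat-PM→Dubois, Sun-AM→Rossi.
Loads: Dubois 2, Rossi 2, Cho 1, Larsen 1 — all ≤ 2.

2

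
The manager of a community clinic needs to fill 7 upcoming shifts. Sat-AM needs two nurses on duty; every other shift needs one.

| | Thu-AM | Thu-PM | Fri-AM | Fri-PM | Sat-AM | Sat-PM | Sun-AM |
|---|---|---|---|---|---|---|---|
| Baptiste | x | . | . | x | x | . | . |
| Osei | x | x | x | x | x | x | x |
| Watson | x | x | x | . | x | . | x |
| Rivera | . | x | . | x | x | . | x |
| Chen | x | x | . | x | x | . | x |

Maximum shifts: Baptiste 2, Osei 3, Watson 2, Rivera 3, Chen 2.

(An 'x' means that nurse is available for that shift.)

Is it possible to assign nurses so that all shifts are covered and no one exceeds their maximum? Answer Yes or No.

Yes

Sat-PM can only be covered by Osei, so that assignment is forced.
One valid schedule: Thu-AM→Baptiste, Thu-PM→Osei, Fri-AM→Osei, Fri-PM→Baptiste, Sat-AM→Watson+Rivera, Sat-PM→Osei, Sun-AM→Watson.
Loads: Baptiste 2/2, Osei 3/3, Watson 2/2, Rivera 1/3, Chen 0/2 — all within limits.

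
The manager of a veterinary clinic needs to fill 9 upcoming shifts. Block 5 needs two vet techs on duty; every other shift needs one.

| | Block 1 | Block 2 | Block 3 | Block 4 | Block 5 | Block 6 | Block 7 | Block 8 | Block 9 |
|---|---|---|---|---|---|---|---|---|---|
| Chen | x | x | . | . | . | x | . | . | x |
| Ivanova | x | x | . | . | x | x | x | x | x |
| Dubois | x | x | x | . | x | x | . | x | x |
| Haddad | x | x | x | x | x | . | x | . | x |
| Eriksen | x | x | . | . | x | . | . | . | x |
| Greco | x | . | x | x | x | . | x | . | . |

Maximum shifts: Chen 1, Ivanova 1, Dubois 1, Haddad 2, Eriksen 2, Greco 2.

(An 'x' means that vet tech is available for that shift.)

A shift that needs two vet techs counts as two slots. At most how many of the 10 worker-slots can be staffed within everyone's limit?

Total capacity across all vet techs is 1+1+1+2+2+2 = 9, and 10 slots are needed, so at most 9 can be filled.
An assignment achieving 9: Block 1→Greco, Block 2→Eriksen, Block 3→Dubois, Block 4→Haddad, Block 5→Eriksen+Greco, Block 6→Chen, Block 7→Haddad, Block 8→Ivanova.
Loads: Chen 1/1, Ivanova 1/1, Dubois 1/1, Haddad 2/2, Eriksen 2/2, Greco 2/2.

9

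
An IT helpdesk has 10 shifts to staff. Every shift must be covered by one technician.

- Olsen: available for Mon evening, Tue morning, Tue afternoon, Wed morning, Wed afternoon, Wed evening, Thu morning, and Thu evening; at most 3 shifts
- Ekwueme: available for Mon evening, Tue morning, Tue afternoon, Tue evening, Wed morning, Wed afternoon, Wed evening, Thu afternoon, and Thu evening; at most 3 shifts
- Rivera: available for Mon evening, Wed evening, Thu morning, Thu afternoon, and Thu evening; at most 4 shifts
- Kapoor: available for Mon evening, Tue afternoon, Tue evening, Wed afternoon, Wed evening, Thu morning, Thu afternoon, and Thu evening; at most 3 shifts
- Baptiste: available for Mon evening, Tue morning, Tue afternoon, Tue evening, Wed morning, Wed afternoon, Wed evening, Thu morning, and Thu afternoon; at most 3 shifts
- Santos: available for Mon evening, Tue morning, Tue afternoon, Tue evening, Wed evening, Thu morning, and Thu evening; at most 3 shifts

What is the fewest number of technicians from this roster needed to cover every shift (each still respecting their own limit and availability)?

3

10 slots to fill and no one can take more than 4, so at least ⌈10/4⌉ = 3 technicians are needed.
Olsen, Ekwueme, and Rivera alone can cover everything: Mon evening→Rivera, Tue morning→Olsen, Tue afternoon→Olsen, Tue evening→Ekwueme, Wed morning→Olsen, Wed afternoon→Ekwueme, Wed evening→Rivera, Thu morning→Rivera, Thu afternoon→Ekwueme, Thu evening→Rivera.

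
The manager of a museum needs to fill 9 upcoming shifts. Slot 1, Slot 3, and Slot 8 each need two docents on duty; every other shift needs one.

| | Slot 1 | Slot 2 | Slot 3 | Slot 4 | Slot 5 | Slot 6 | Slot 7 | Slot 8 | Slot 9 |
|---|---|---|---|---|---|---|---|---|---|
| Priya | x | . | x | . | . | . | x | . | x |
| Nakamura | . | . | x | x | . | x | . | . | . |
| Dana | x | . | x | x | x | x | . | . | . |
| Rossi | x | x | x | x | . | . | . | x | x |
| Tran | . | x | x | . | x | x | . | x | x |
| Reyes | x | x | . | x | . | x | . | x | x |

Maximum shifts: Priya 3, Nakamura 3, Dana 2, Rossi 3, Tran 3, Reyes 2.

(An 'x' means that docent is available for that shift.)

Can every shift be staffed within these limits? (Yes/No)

Slot 7 can only be covered by Priya, so that assignment is forced.
One valid schedule: Slot 1→Priya+Dana, Slot 2→Rossi, Slot 3→Nakamura+Rossi, Slot 4→Nakamura, Slot 5→Dana, Slot 6→Nakamura, Slot 7→Priya, Slot 8→Rossi+Tran, Slot 9→Priya.
Loads: Priya 3/3, Nakamura 3/3, Dana 2/2, Rossi 3/3, Tran 1/3, Reyes 0/2 — all within limits.

Yes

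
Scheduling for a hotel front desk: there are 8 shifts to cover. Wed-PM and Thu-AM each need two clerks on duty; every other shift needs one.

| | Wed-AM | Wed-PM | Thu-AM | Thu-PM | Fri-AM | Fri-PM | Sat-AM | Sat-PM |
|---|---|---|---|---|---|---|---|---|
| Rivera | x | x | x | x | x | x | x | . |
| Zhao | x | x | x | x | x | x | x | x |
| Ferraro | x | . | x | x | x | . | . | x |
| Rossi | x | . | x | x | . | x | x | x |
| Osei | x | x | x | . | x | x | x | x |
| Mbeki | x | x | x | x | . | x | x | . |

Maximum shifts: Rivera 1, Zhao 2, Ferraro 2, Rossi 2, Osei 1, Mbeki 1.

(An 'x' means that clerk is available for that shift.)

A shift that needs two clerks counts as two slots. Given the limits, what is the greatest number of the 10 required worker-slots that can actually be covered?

9

Total capacity across all clerks is 1+2+2+2+1+1 = 9, and 10 slots are needed, so at most 9 can be filled.
An assignment achieving 9: Wed-AM→Osei, Wed-PM→Rivera+Zhao, Thu-AM→Mbeki, Thu-PM→Ferraro, Fri-AM→Zhao, Fri-PM→Rossi, Sat-AM→Rossi, Sat-PM→Ferraro.
Loads: Rivera 1/1, Zhao 2/2, Ferraro 2/2, Rossi 2/2, Osei 1/1, Mbeki 1/1.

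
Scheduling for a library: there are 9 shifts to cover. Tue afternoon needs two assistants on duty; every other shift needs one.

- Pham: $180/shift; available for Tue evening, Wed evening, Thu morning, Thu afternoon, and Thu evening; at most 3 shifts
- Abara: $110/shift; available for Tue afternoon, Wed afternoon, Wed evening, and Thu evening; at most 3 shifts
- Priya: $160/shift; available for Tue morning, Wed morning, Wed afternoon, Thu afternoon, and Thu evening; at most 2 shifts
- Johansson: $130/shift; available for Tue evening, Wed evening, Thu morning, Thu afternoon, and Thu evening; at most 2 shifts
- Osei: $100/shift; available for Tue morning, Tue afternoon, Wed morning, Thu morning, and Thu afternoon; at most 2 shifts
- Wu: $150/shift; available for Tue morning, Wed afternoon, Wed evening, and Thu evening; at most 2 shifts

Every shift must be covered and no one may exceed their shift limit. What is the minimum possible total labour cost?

$1250

Tue afternoon can only be covered by Abara and Osei, so that assignment is forced.
Picking the cheapest available assistant for each shift independently would cost $1070, but that ignores the shift limits.
An optimal schedule: Tue morning→Wu, Tue afternoon→Osei+Abara, Tue evening→Johansson, Wed morning→Osei, Wed afternoon→Abara, Wed evening→Abara, Thu morning→Johansson, Thu afternoon→Priya, Thu evening→Wu.
Total: 150 + 100 + 110 + 130 + 100 + 110 + 110 + 130 + 160 + 150 = $1250.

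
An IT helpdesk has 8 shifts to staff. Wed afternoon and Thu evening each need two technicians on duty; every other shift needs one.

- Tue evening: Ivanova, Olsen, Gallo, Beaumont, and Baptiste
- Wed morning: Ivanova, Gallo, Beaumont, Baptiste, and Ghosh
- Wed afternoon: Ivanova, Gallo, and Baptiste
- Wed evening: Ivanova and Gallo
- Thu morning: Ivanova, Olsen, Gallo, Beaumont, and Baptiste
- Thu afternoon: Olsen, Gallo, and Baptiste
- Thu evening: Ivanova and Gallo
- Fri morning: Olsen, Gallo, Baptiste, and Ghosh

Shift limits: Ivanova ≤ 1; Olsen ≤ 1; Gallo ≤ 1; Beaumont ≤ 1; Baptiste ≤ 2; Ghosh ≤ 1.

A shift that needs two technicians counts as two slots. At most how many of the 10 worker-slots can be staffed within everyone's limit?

7

Total capacity across all technicians is 1+1+1+1+2+1 = 7, and 10 slots are needed, so at most 7 can be filled.
An assignment achieving 7: Tue evening→Beaumont, Wed morning→Ghosh, Wed afternoon→Baptiste, Wed evening→Ivanova, Thu afternoon→Olsen, Thu evening→Gallo, Fri morning→Baptiste.
Loads: Ivanova 1/1, Olsen 1/1, Gallo 1/1, Beaumont 1/1, Baptiste 2/2, Ghosh 1/1.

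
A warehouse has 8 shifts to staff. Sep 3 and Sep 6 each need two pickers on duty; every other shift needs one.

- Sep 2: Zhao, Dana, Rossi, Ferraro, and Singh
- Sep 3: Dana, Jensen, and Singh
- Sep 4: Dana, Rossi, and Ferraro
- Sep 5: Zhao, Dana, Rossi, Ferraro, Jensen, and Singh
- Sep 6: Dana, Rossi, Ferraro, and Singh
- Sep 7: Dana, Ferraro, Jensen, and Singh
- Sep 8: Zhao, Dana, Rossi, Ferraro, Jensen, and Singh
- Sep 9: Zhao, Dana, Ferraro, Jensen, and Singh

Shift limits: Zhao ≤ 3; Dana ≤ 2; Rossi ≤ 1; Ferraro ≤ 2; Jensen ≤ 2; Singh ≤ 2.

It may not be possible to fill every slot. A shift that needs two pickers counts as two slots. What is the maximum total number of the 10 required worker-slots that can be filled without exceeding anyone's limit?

Total capacity across all pickers is 3+2+1+2+2+2 = 12, and 10 slots are needed, so at most 10 can be filled.
An assignment achieving 10: Sep 2→Zhao, Sep 3→Dana+Jensen, Sep 4→Dana, Sep 5→Zhao, Sep 6→Rossi+Ferraro, Sep 7→Ferraro, Sep 8→Jensen, Sep 9→Zhao.
Loads: Zhao 3/3, Dana 2/2, Rossi 1/1, Ferraro 2/2, Jensen 2/2, Singh 0/2.

10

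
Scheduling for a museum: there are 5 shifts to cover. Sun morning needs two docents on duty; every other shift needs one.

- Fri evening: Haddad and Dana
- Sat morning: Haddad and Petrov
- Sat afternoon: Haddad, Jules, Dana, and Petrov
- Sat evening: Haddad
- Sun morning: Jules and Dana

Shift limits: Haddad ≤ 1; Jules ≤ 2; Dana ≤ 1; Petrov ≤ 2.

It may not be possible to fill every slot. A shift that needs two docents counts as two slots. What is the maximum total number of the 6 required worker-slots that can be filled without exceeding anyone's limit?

Total capacity across all docents is 1+2+1+2 = 6, and 6 slots are needed, so at most 6 can be filled.
Shifts {Fri evening, Sat evening, Sun morning} need 4 slots but only Haddad, Jules, and Dana are available for them, supplying at most 3 — so at least 1 slot must go unfilled.
An assignment achieving 5: Fri evening→Dana, Sat morning→Petrov, Sat afternoon→Jules, Sat evening→Haddad, Sun morning→Jules.
Loads: Haddad 1/1, Jules 2/2, Dana 1/1, Petrov 1/2.

5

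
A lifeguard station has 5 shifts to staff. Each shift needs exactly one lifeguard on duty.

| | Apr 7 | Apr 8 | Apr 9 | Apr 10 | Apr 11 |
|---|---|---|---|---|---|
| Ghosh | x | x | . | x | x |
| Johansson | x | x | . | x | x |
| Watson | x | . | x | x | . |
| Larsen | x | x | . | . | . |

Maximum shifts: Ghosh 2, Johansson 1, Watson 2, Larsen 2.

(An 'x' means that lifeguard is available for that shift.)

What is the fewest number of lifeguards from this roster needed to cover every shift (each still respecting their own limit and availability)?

3

5 slots to fill and no one can take more than 2, so at least ⌈5/2⌉ = 3 lifeguards are needed.
Ghosh, Johansson, and Watson alone can cover everything: Apr 7→Johansson, Apr 8→Ghosh, Apr 9→Watson, Apr 10→Watson, Apr 11→Ghosh.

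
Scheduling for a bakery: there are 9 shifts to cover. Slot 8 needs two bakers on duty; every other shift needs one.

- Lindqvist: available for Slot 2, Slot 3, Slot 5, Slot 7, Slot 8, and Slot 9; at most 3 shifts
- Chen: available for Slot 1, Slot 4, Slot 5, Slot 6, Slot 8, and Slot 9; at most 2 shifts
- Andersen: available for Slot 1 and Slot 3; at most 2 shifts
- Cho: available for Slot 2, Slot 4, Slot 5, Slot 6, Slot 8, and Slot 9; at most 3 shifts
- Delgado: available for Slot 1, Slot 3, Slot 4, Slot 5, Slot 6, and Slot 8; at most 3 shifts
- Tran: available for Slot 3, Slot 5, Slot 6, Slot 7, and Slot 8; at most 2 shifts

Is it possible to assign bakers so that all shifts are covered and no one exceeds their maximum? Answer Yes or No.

One valid schedule: Slot 1→Chen, Slot 2→Lindqvist, Slot 3→Andersen, Slot 4→Chen, Slot 5→Cho, Slot 6→Cho, Slot 7→Lindqvist, Slot 8→Cho+Delgado, Slot 9→Lindqvist.
Loads: Lindqvist 3/3, Chen 2/2, Andersen 1/2, Cho 3/3, Delgado 1/3, Tran 0/2 — all within limits.

Yes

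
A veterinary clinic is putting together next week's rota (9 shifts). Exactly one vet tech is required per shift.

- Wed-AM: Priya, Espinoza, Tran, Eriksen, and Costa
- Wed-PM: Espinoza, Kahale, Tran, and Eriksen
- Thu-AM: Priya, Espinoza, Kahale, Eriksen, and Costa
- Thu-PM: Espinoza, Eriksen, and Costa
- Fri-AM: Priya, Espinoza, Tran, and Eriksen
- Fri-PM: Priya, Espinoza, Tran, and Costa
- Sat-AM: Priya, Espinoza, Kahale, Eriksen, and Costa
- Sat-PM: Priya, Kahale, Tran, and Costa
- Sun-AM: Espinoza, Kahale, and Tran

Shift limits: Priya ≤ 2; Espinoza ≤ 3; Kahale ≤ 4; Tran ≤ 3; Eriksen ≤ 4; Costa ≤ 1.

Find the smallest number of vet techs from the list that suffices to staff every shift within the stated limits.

9 slots to fill and no one can take more than 4, so at least ⌈9/4⌉ = 3 vet techs are needed.
Priya, Espinoza, and Kahale alone can cover everything: Wed-AM→Priya, Wed-PM→Espinoza, Thu-AM→Kahale, Thu-PM→Espinoza, Fri-AM→Priya, Fri-PM→Espinoza, Sat-AM→Kahale, Sat-PM→Kahale, Sun-AM→Kahale.

3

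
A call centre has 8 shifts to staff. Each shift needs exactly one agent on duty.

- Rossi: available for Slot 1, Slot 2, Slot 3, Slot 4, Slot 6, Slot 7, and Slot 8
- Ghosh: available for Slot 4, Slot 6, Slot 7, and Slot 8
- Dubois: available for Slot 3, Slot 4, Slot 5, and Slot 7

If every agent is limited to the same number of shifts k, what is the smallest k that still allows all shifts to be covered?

With 3 agents and 8 worker-slots to fill, someone must work at least ⌈8/3⌉ = 3 shifts, so k ≥ 3.
k = 3 works: Slot 1→Rossi, Slot 2→Rossi, Slot 3→Rossi, Slot 4→Ghosh, Slot 5→Dubois, Slot 6→Ghosh, Slot 7→Dubois, Slot 8→Ghosh.
Loads: Rossi 3, Ghosh 3, Dubois 2 — all ≤ 3.

3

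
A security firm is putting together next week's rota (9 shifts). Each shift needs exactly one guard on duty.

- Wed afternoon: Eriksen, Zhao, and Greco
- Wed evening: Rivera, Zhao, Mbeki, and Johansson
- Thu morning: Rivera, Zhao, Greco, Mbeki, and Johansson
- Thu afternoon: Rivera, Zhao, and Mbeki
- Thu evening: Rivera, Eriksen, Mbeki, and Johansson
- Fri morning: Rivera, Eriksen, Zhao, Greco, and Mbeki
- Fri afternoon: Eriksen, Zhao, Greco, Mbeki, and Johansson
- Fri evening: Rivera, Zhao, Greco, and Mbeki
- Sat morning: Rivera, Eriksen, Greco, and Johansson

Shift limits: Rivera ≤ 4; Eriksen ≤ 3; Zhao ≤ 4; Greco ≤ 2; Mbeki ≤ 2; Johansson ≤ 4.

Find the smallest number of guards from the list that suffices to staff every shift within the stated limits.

9 slots to fill and no one can take more than 4, so at least ⌈9/4⌉ = 3 guards are needed.
Rivera, Eriksen, and Zhao alone can cover everything: Wed afternoon→Eriksen, Wed evening→Rivera, Thu morning→Rivera, Thu afternoon→Rivera, Thu evening→Rivera, Fri morning→Zhao, Fri afternoon→Eriksen, Fri evening→Zhao, Sat morning→Eriksen.

3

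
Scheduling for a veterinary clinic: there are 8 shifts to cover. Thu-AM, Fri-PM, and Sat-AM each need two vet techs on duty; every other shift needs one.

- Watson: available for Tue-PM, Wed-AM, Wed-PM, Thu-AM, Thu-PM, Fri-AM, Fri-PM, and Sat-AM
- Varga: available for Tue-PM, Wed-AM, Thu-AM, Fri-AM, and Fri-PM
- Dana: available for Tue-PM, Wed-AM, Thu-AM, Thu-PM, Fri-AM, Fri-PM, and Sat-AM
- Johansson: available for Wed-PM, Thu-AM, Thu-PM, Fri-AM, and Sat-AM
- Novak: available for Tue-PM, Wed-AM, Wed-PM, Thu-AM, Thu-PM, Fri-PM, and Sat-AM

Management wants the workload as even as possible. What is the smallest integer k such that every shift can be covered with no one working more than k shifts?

With 5 vet techs and 11 worker-slots to fill, someone must work at least ⌈11/5⌉ = 3 shifts, so k ≥ 3.
k = 3 works: Tue-PM→Watson, Wed-AM→Watson, Wed-PM→Watson, Thu-AM→Varga+Johansson, Thu-PM→Dana, Fri-AM→Varga, Fri-PM→Varga+Dana, Sat-AM→Dana+Johansson.
Loads: Watson 3, Varga 3, Dana 3, Johansson 2, Novak 0 — all ≤ 3.

3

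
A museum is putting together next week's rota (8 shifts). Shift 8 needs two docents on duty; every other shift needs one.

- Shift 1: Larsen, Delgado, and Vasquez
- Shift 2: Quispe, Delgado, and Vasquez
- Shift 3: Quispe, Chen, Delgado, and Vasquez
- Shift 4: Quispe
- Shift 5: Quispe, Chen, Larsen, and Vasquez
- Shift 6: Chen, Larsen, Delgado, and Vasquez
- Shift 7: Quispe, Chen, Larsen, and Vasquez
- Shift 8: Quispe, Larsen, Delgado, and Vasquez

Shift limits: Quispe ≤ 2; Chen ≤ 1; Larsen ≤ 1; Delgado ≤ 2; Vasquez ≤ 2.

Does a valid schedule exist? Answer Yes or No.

Total capacity is 2+1+1+2+2 = 8 but 9 worker-slots are needed — infeasible.

No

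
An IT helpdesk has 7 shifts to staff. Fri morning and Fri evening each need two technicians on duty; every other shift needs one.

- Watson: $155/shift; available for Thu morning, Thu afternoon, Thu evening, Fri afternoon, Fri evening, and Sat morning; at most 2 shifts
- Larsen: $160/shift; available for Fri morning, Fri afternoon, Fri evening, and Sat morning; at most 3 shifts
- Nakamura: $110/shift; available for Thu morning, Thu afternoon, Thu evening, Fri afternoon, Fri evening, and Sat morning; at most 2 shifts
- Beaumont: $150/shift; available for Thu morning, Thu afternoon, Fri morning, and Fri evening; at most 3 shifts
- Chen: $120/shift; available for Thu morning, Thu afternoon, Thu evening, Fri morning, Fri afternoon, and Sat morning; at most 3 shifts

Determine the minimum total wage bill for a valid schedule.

$1185

Picking the cheapest available technician for each shift independently would cost $1080, but that ignores the shift limits.
An optimal schedule: Thu morning→Nakamura, Thu afternoon→Beaumont, Thu evening→Nakamura, Fri morning→Chen+Beaumont, Fri afternoon→Chen, Fri evening→Beaumont+Watson, Sat morning→Chen.
Total: 110 + 150 + 110 + 120 + 150 + 120 + 150 + 155 + 120 = $1185.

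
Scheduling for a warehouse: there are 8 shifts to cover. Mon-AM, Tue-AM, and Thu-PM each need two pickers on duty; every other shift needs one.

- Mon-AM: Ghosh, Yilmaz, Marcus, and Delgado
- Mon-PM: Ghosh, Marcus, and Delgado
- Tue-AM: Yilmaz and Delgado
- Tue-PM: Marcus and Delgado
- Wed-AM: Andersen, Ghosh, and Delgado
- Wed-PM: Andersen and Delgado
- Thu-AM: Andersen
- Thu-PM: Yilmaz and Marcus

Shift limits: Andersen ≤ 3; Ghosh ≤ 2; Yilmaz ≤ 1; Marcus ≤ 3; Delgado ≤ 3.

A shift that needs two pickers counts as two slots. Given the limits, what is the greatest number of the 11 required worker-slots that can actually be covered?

Total capacity across all pickers is 3+2+1+3+3 = 12, and 11 slots are needed, so at most 11 can be filled.
Shifts {Tue-AM, Thu-PM} need 4 slots but only Yilmaz, Marcus, and Delgado are available for them, supplying at most 3 — so at least 1 slot must go unfilled.
An assignment achieving 10: Mon-AM→Ghosh+Marcus, Mon-PM→Ghosh, Tue-AM→Yilmaz+Delgado, Tue-PM→Marcus, Wed-AM→Andersen, Wed-PM→Andersen, Thu-AM→Andersen, Thu-PM→Marcus.
Loads: Andersen 3/3, Ghosh 2/2, Yilmaz 1/1, Marcus 3/3, Delgado 1/3.

10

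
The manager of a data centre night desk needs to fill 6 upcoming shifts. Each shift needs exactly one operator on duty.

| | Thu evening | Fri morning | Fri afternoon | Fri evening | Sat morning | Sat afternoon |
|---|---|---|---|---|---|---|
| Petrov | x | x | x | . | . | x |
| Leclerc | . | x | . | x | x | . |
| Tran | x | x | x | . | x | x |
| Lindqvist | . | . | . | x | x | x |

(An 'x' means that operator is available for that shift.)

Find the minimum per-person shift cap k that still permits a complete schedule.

With 4 operators and 6 worker-slots to fill, someone must work at least ⌈6/4⌉ = 2 shifts, so k ≥ 2.
k = 2 works: Thu evening→Petrov, Fri morning→Leclerc, Fri afternoon→Petrov, Fri evening→Leclerc, Sat morning→Tran, Sat afternoon→Tran.
Loads: Petrov 2, Leclerc 2, Tran 2, Lindqvist 0 — all ≤ 2.

2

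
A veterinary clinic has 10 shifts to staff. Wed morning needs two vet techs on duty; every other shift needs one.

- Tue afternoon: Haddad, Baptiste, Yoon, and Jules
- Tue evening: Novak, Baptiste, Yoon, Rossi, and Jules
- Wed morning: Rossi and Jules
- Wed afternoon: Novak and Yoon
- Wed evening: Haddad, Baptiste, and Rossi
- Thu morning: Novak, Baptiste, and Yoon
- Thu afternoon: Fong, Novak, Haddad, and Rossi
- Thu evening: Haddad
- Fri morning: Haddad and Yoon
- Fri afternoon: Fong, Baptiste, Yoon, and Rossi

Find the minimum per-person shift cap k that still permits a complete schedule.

With 7 vet techs and 11 worker-slots to fill, someone must work at least ⌈11/7⌉ = 2 shifts, so k ≥ 2.
k = 2 works: Tue afternoon→Baptiste, Tue evening→Yoon, Wed morning→Rossi+Jules, Wed afternoon→Novak, Wed evening→Baptiste, Thu morning→Novak, Thu afternoon→Fong, Thu evening→Haddad, Fri morning→Haddad, Fri afternoon→Fong.
Loads: Fong 2, Novak 2, Haddad 2, Baptiste 2, Yoon 1, Rossi 1, Jules 1 — all ≤ 2.

2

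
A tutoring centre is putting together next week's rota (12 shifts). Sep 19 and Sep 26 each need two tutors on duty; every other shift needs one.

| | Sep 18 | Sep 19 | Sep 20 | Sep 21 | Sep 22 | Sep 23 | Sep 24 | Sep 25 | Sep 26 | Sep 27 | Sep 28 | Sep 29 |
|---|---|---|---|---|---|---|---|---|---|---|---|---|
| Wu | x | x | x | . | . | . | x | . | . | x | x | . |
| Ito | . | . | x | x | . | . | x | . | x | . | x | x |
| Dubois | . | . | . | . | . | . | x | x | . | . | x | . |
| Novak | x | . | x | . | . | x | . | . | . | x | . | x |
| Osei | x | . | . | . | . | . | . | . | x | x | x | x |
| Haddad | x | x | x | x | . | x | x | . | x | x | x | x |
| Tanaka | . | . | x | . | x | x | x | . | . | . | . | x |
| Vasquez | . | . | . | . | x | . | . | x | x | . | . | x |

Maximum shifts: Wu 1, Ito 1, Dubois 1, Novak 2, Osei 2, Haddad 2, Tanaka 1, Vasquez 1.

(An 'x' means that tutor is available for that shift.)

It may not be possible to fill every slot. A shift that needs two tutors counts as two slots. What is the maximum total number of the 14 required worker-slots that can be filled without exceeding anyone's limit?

Total capacity across all tutors is 1+1+1+2+2+2+1+1 = 11, and 14 slots are needed, so at most 11 can be filled.
An assignment achieving 11: Sep 18→Novak, Sep 19→Wu+Haddad, Sep 21→Ito, Sep 22→Tanaka, Sep 23→Novak, Sep 25→Dubois, Sep 26→Osei+Haddad, Sep 27→Osei, Sep 29→Vasquez.
Loads: Wu 1/1, Ito 1/1, Dubois 1/1, Novak 2/2, Osei 2/2, Haddad 2/2, Tanaka 1/1, Vasquez 1/1.

11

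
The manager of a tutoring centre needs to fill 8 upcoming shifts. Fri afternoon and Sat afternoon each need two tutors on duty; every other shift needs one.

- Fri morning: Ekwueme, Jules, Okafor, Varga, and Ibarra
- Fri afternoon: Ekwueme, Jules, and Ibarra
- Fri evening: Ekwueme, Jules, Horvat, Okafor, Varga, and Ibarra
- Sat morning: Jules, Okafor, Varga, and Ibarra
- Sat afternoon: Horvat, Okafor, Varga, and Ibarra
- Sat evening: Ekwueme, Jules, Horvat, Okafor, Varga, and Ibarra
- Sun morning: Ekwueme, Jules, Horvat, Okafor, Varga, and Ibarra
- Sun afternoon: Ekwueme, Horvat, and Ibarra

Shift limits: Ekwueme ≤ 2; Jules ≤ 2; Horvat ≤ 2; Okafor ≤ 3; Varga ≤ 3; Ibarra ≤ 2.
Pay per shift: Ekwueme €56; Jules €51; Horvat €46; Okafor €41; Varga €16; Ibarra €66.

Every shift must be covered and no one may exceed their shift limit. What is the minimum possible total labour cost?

Picking the cheapest available tutor for each shift independently would cost €290, but that ignores the shift limits.
An optimal schedule: Fri morning→Varga, Fri afternoon→Jules+Ekwueme, Fri evening→Varga, Sat morning→Varga, Sat afternoon→Okafor+Horvat, Sat evening→Okafor, Sun morning→Okafor, Sun afternoon→Horvat.
Total: 16 + 51 + 56 + 16 + 16 + 41 + 46 + 41 + 41 + 46 = €370.

€370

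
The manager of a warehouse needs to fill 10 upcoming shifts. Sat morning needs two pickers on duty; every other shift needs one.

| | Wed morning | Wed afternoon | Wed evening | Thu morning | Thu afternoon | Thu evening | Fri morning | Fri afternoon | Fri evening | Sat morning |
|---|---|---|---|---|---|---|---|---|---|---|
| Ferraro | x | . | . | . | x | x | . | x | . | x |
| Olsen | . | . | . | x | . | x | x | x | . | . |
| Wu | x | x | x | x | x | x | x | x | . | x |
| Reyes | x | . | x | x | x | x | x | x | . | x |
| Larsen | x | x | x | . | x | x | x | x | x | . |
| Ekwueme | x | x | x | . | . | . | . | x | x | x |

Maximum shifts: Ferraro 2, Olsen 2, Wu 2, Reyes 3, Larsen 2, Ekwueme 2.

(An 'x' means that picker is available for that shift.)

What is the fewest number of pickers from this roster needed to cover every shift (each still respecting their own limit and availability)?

5

11 slots to fill and no one can take more than 3, so at least ⌈11/3⌉ = 4 pickers are needed.
Any 4 pickers together have capacity at most 3+2+2+2 = 9 < 11 slots, so 4 can never suffice.
Ferraro, Olsen, Wu, Reyes, and Larsen alone can cover everything: Wed morning→Ferraro, Wed afternoon→Wu, Wed evening→Wu, Thu morning→Olsen, Thu afternoon→Reyes, Thu evening→Reyes, Fri morning→Olsen, Fri afternoon→Larsen, Fri evening→Larsen, Sat morning→Ferraro+Reyes.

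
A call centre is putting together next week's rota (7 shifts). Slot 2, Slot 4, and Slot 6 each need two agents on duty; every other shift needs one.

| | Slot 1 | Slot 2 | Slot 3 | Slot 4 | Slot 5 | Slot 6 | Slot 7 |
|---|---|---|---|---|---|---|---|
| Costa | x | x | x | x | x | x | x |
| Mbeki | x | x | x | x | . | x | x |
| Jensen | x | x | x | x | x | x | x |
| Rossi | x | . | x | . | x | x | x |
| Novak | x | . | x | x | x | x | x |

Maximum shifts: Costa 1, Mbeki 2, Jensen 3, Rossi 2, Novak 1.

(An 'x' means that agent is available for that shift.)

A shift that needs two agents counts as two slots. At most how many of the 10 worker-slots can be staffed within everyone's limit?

9

Total capacity across all agents is 1+2+3+2+1 = 9, and 10 slots are needed, so at most 9 can be filled.
An assignment achieving 9: Slot 1→Jensen, Slot 2→Costa+Mbeki, Slot 3→Rossi, Slot 4→Mbeki+Jensen, Slot 5→Jensen, Slot 6→Rossi+Novak.
Loads: Costa 1/1, Mbeki 2/2, Jensen 3/3, Rossi 2/2, Novak 1/1.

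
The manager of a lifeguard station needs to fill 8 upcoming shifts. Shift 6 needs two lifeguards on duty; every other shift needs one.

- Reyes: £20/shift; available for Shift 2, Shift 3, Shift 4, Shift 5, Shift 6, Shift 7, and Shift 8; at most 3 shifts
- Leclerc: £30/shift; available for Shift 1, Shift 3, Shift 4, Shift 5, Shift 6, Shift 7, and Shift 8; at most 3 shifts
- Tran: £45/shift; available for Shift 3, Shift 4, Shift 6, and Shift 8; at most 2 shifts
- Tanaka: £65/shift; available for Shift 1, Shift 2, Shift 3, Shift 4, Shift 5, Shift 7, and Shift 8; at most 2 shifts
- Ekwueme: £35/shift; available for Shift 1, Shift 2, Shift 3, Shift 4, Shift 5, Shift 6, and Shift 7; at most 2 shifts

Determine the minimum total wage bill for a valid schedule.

£265

Picking the cheapest available lifeguard for each shift independently would cost £200, but that ignores the shift limits.
An optimal schedule: Shift 1→Leclerc, Shift 2→Reyes, Shift 3→Leclerc, Shift 4→Ekwueme, Shift 5→Reyes, Shift 6→Ekwueme+Tran, Shift 7→Reyes, Shift 8→Leclerc.
Total: 30 + 20 + 30 + 35 + 20 + 35 + 45 + 20 + 30 = £265.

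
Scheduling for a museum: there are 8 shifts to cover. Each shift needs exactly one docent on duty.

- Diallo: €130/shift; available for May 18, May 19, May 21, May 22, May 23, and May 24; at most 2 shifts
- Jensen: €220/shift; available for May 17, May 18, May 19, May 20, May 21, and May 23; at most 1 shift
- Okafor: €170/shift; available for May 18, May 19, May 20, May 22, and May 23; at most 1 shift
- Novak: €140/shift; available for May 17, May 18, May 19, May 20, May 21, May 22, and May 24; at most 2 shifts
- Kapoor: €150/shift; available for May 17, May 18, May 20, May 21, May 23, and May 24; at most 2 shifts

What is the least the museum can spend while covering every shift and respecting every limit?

Picking the cheapest available docent for each shift independently would cost €1060, but that ignores the shift limits.
An optimal schedule: May 17→Jensen, May 18→Kapoor, May 19→Okafor, May 20→Novak, May 21→Novak, May 22→Diallo, May 23→Kapoor, May 24→Diallo.
Total: 220 + 150 + 170 + 140 + 140 + 130 + 150 + 130 = €1230.

€1230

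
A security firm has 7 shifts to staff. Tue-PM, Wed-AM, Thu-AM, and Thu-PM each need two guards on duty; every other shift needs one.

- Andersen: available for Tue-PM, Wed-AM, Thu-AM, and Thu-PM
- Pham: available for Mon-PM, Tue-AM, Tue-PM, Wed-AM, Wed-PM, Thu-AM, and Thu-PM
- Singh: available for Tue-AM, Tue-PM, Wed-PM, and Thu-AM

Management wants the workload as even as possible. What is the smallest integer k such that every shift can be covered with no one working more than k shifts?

4

With 3 guards and 11 worker-slots to fill, someone must work at least ⌈11/3⌉ = 4 shifts, so k ≥ 4.
k = 4 works: Mon-PM→Pham, Tue-AM→Pham, Tue-PM→Andersen+Singh, Wed-AM→Andersen+Pham, Wed-PM→Singh, Thu-AM→Andersen+Singh, Thu-PM→Andersen+Pham.
Loads: Andersen 4, Pham 4, Singh 3 — all ≤ 4.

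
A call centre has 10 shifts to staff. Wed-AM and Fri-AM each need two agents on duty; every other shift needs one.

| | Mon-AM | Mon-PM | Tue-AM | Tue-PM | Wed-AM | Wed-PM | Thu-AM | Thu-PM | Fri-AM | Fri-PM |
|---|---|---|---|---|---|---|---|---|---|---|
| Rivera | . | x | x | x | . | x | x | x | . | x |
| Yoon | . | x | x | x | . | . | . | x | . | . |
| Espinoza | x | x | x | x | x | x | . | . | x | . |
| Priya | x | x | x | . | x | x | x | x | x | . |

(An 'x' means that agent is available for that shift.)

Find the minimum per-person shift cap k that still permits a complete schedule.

3

With 4 agents and 12 worker-slots to fill, someone must work at least ⌈12/4⌉ = 3 shifts, so k ≥ 3.
k = 3 works: Mon-AM→Espinoza, Mon-PM→Yoon, Tue-AM→Yoon, Tue-PM→Rivera, Wed-AM→Espinoza+Priya, Wed-PM→Priya, Thu-AM→Rivera, Thu-PM→Yoon, Fri-AM→Espinoza+Priya, Fri-PM→Rivera.
Loads: Rivera 3, Yoon 3, Espinoza 3, Priya 3 — all ≤ 3.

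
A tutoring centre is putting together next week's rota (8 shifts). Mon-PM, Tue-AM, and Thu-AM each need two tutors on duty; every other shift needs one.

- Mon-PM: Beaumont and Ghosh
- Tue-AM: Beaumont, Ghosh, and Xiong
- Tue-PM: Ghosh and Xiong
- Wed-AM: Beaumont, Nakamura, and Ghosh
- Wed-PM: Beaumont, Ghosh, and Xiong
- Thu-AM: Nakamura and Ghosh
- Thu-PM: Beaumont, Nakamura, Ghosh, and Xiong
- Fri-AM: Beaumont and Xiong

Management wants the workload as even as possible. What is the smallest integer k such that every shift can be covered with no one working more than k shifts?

With 4 tutors and 11 worker-slots to fill, someone must work at least ⌈11/4⌉ = 3 shifts, so k ≥ 3.
k = 3 works: Mon-PM→Beaumont+Ghosh, Tue-AM→Beaumont+Xiong, Tue-PM→Ghosh, Wed-AM→Nakamura, Wed-PM→Xiong, Thu-AM→Nakamura+Ghosh, Thu-PM→Nakamura, Fri-AM→Beaumont.
Loads: Beaumont 3, Nakamura 3, Ghosh 3, Xiong 2 — all ≤ 3.

3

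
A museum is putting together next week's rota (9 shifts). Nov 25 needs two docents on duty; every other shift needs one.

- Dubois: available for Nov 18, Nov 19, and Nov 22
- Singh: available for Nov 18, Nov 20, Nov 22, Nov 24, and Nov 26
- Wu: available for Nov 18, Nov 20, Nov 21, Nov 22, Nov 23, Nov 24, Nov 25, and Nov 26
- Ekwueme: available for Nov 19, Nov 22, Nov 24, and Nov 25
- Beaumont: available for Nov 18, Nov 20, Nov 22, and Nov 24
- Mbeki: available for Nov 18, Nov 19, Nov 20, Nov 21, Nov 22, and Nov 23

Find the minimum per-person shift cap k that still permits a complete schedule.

With 6 docents and 10 worker-slots to fill, someone must work at least ⌈10/6⌉ = 2 shifts, so k ≥ 2.
k = 2 works: Nov 18→Dubois, Nov 19→Dubois, Nov 20→Singh, Nov 21→Wu, Nov 22→Beaumont, Nov 23→Mbeki, Nov 24→Ekwueme, Nov 25→Wu+Ekwueme, Nov 26→Singh.
Loads: Dubois 2, Singh 2, Wu 2, Ekwueme 2, Beaumont 1, Mbeki 1 — all ≤ 2.

2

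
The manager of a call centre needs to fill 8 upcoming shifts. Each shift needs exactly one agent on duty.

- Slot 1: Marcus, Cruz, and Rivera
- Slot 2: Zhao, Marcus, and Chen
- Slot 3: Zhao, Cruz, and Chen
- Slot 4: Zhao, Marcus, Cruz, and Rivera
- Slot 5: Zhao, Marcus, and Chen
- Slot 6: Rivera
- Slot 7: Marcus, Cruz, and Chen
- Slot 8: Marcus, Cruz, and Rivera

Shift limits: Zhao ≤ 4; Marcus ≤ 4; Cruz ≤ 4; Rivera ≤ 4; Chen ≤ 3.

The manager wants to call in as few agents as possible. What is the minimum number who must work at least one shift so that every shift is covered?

8 slots to fill and no one can take more than 4, so at least ⌈8/4⌉ = 2 agents are needed.
No set of 2 agents can cover every shift (each such set leaves at least one shift with no one available or exceeds a cap).
Zhao, Marcus, and Rivera alone can cover everything: Slot 1→Marcus, Slot 2→Zhao, Slot 3→Zhao, Slot 4→Zhao, Slot 5→Zhao, Slot 6→Rivera, Slot 7→Marcus, Slot 8→Marcus.

3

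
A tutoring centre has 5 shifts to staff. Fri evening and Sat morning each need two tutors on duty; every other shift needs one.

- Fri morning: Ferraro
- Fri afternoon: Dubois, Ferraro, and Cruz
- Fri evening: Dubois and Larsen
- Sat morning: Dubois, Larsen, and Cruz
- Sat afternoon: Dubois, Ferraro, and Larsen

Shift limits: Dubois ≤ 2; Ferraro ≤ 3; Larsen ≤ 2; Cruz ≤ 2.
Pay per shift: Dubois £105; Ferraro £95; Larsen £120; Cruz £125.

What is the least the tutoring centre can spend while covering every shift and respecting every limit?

£735

Fri morning can only be covered by Ferraro, so that assignment is forced.
Fri evening can only be covered by Dubois and Larsen, so that assignment is forced.
Picking the cheapest available tutor for each shift independently would cost £735, and that bound is achievable.
An optimal schedule: Fri morning→Ferraro, Fri afternoon→Ferraro, Fri evening→Dubois+Larsen, Sat morning→Dubois+Larsen, Sat afternoon→Ferraro.
Total: 95 + 95 + 105 + 120 + 105 + 120 + 95 = £735.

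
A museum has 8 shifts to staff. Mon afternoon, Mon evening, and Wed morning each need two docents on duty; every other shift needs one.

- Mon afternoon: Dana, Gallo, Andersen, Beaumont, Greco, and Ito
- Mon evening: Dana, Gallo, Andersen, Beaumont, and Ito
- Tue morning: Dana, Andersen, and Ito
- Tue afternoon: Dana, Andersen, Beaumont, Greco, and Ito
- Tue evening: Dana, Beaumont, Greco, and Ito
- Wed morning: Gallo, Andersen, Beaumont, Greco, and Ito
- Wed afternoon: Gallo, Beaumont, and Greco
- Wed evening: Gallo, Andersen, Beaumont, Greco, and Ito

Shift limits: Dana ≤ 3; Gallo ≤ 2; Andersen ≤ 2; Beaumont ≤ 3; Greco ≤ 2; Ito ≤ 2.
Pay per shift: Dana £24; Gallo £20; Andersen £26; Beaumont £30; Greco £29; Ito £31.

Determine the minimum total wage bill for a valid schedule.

Picking the cheapest available docent for each shift independently would cost £246, but that ignores the shift limits.
An optimal schedule: Mon afternoon→Greco+Beaumont, Mon evening→Andersen+Beaumont, Tue morning→Dana, Tue afternoon→Dana, Tue evening→Dana, Wed morning→Andersen+Greco, Wed afternoon→Gallo, Wed evening→Gallo.
Total: 29 + 30 + 26 + 30 + 24 + 24 + 24 + 26 + 29 + 20 + 20 = £282.

£282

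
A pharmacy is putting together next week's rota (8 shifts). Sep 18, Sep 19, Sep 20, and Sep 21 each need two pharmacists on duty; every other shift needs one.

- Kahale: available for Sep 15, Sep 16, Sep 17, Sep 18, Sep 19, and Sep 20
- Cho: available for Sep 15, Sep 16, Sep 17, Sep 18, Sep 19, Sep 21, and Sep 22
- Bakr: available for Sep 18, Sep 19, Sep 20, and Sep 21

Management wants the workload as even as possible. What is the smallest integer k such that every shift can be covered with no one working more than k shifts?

4

With 3 pharmacists and 12 worker-slots to fill, someone must work at least ⌈12/3⌉ = 4 shifts, so k ≥ 4.
k = 4 works: Sep 15→Kahale, Sep 16→Kahale, Sep 17→Kahale, Sep 18→Cho+Bakr, Sep 19→Cho+Bakr, Sep 20→Kahale+Bakr, Sep 21→Cho+Bakr, Sep 22→Cho.
Loads: Kahale 4, Cho 4, Bakr 4 — all ≤ 4.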